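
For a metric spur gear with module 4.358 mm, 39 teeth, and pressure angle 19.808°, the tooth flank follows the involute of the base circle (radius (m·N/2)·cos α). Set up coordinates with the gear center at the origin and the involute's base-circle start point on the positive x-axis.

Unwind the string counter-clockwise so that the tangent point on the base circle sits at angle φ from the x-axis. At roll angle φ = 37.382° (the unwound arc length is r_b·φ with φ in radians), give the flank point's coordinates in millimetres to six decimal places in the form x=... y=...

pitch radius r_p = m·N/2 = 4.358·39/2 = 84.981000
base radius r_b = r_p·cos α = 84.981000·cos 19.808° = 79.952969
roll angle φ = 37.382° = 0.65243898 rad
x = r_b·(cos φ + φ·sin φ) = 79.952969·(0.79460539 + 0.65243898·0.60712624) = 95.201456
y = r_b·(sin φ − φ·cos φ) = 79.952969·(0.60712624 − 0.65243898·0.79460539) = 7.091405

x=95.201456 y=7.091405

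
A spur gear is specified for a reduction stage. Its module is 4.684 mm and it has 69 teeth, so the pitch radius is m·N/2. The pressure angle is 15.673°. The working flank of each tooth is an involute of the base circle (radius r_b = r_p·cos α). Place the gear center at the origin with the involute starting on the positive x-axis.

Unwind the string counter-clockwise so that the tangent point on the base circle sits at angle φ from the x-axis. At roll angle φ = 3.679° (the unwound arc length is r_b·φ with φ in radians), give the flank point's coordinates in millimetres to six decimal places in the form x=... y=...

pitch radius r_p = m·N/2 = 4.684·69/2 = 161.598000
base radius r_b = r_p·cos α = 161.598000·cos 15.673° = 155.589650
roll angle φ = 3.679° = 0.06421066 rad
x = r_b·(cos φ + φ·sin φ) = 155.589650·(0.99793920 + 0.06421066·0.06416655) = 155.910068
y = r_b·(sin φ − φ·cos φ) = 155.589650·(0.06416655 − 0.06421066·0.99793920) = 0.013725

x=155.910068 y=0.013725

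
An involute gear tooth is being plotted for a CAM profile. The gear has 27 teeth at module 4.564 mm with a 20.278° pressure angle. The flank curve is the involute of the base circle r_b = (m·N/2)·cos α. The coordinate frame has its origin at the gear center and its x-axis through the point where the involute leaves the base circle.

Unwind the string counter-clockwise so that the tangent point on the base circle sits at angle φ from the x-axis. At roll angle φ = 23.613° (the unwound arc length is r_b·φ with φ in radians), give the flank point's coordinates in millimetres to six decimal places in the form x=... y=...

x=62.497011 y=1.325753

pitch radius r_p = m·N/2 = 4.564·27/2 = 61.614000
base radius r_b = r_p·cos α = 61.614000·cos 20.278° = 57.795292
roll angle φ = 23.613° = 0.41212460 rad
x = r_b·(cos φ + φ·sin φ) = 57.795292·(0.91627187 + 0.41212460·0.40055694) = 62.497011
y = r_b·(sin φ − φ·cos φ) = 57.795292·(0.40055694 − 0.41212460·0.91627187) = 1.325753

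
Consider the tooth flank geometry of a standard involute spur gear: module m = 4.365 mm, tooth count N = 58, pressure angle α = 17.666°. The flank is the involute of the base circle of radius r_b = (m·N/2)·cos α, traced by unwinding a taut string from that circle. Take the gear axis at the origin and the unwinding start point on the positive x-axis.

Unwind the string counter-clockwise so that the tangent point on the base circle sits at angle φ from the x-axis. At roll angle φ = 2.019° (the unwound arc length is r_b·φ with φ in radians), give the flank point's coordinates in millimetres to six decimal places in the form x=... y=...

x=120.690333 y=0.001759

pitch radius r_p = m·N/2 = 4.365·58/2 = 126.585000
base radius r_b = r_p·cos α = 126.585000·cos 17.666° = 120.615470
roll angle φ = 2.019° = 0.03523820 rad
x = r_b·(cos φ + φ·sin φ) = 120.615470·(0.99937920 + 0.03523820·0.03523091) = 120.690333
y = r_b·(sin φ − φ·cos φ) = 120.615470·(0.03523091 − 0.03523820·0.99937920) = 0.001759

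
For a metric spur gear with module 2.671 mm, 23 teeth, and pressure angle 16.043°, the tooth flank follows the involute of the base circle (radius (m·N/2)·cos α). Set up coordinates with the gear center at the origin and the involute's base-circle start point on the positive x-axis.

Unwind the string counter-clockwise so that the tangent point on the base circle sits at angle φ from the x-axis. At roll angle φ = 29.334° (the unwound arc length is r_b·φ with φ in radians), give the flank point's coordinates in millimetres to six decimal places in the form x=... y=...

pitch radius r_p = m·N/2 = 2.671·23/2 = 30.716500
base radius r_b = r_p·cos α = 30.716500·cos 16.043° = 29.520232
roll angle φ = 29.334° = 0.51197488 rad
x = r_b·(cos φ + φ·sin φ) = 29.520232·(0.87177871 + 0.51197488·0.48989986) = 33.139269
y = r_b·(sin φ − φ·cos φ) = 29.520232·(0.48989986 − 0.51197488·0.87177871) = 1.286228

x=33.139269 y=1.286228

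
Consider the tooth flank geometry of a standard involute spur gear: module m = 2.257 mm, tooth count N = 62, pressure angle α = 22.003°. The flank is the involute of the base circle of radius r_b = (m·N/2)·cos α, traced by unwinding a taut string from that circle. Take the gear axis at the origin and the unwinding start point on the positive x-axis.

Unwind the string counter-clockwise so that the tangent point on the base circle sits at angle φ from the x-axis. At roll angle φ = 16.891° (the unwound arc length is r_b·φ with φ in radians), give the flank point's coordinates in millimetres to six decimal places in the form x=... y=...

pitch radius r_p = m·N/2 = 2.257·62/2 = 69.967000
base radius r_b = r_p·cos α = 69.967000·cos 22.003° = 64.870900
roll angle φ = 16.891° = 0.29480356 rad
x = r_b·(cos φ + φ·sin φ) = 64.870900·(0.95685924 + 0.29480356·0.29055189) = 67.628885
y = r_b·(sin φ − φ·cos φ) = 64.870900·(0.29055189 − 0.29480356·0.95685924) = 0.549222

x=67.628885 y=0.549222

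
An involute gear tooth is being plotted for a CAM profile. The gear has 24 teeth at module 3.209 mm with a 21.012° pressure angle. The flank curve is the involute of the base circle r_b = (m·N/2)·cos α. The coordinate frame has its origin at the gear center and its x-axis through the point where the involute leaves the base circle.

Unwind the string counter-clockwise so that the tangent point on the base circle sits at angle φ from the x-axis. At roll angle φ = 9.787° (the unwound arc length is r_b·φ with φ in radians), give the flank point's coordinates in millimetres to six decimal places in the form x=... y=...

pitch radius r_p = m·N/2 = 3.209·24/2 = 38.508000
base radius r_b = r_p·cos α = 38.508000·cos 21.012° = 35.947424
roll angle φ = 9.787° = 0.17081537 rad
x = r_b·(cos φ + φ·sin φ) = 35.947424·(0.98544649 + 0.17081537·0.16998591) = 36.468040
y = r_b·(sin φ − φ·cos φ) = 35.947424·(0.16998591 − 0.17081537·0.98544649) = 0.059547

x=36.468040 y=0.059547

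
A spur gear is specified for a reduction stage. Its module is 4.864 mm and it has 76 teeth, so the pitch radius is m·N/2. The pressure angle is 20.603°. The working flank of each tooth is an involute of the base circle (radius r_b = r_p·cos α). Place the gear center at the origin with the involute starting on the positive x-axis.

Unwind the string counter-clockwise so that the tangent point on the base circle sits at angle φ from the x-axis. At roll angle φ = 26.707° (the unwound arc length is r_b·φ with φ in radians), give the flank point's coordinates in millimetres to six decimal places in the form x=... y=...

pitch radius r_p = m·N/2 = 4.864·76/2 = 184.832000
base radius r_b = r_p·cos α = 184.832000·cos 20.603° = 173.010351
roll angle φ = 26.707° = 0.46612508 rad
x = r_b·(cos φ + φ·sin φ) = 173.010351·(0.89331649 + 0.46612508·0.44942814) = 190.796890
y = r_b·(sin φ − φ·cos φ) = 173.010351·(0.44942814 − 0.46612508·0.89331649) = 5.714691

x=190.796890 y=5.714691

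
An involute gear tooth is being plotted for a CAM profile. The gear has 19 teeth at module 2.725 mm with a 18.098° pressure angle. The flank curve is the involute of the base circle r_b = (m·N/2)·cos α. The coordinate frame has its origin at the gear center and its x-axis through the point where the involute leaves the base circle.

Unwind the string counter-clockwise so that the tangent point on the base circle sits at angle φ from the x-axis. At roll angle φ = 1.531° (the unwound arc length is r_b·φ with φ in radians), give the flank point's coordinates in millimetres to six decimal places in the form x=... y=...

pitch radius r_p = m·N/2 = 2.725·19/2 = 25.887500
base radius r_b = r_p·cos α = 25.887500·cos 18.098° = 24.606757
roll angle φ = 1.531° = 0.02672099 rad
x = r_b·(cos φ + φ·sin φ) = 24.606757·(0.99964302 + 0.02672099·0.02671781) = 24.615540
y = r_b·(sin φ − φ·cos φ) = 24.606757·(0.02671781 − 0.02672099·0.99964302) = 0.000156

x=24.615540 y=0.000156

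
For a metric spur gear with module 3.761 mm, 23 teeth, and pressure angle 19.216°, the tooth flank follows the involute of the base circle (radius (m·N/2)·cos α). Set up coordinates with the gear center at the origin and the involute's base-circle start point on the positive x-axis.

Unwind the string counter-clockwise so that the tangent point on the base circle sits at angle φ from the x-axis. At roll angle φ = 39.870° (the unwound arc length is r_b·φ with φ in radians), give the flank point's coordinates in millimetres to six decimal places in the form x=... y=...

x=49.564787 y=4.368943

pitch radius r_p = m·N/2 = 3.761·23/2 = 43.251500
base radius r_b = r_p·cos α = 43.251500·cos 19.216° = 40.841721
roll angle φ = 39.870° = 0.69586277 rad
x = r_b·(cos φ + φ·sin φ) = 40.841721·(0.76750091 + 0.69586277·0.64104786) = 49.564787
y = r_b·(sin φ − φ·cos φ) = 40.841721·(0.64104786 − 0.69586277·0.76750091) = 4.368943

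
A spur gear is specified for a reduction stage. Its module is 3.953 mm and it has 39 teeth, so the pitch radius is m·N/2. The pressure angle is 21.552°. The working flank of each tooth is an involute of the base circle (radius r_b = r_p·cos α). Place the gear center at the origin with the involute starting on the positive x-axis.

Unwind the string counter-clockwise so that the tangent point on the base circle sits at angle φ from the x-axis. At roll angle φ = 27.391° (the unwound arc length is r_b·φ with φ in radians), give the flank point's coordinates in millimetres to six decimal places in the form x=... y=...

pitch radius r_p = m·N/2 = 3.953·39/2 = 77.083500
base radius r_b = r_p·cos α = 77.083500·cos 21.552° = 71.694173
roll angle φ = 27.391° = 0.47806314 rad
x = r_b·(cos φ + φ·sin φ) = 71.694173·(0.88788766 + 0.47806314·0.46006032) = 79.424636
y = r_b·(sin φ − φ·cos φ) = 71.694173·(0.46006032 − 0.47806314·0.88788766) = 2.551880

x=79.424636 y=2.551880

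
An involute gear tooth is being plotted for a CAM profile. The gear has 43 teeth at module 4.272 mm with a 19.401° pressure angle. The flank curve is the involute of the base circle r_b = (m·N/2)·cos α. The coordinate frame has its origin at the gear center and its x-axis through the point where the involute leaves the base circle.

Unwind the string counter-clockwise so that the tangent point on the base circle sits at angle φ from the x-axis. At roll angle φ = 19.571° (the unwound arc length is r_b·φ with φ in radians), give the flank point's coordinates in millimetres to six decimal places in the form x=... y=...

x=91.540079 y=1.137511

pitch radius r_p = m·N/2 = 4.272·43/2 = 91.848000
base radius r_b = r_p·cos α = 91.848000·cos 19.401° = 86.632582
roll angle φ = 19.571° = 0.34157839 rad
x = r_b·(cos φ + φ·sin φ) = 86.632582·(0.94222712 + 0.34157839·0.33497471) = 91.540079
y = r_b·(sin φ − φ·cos φ) = 86.632582·(0.33497471 − 0.34157839·0.94222712) = 1.137511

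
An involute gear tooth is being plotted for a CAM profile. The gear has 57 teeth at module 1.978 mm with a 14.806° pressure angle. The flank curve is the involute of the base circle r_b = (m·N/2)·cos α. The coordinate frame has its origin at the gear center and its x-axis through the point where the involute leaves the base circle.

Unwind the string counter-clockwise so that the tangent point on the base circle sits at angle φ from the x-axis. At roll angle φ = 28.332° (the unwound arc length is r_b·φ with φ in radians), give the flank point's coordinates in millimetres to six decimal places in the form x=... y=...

pitch radius r_p = m·N/2 = 1.978·57/2 = 56.373000
base radius r_b = r_p·cos α = 56.373000·cos 14.806° = 54.501227
roll angle φ = 28.332° = 0.49448668 rad
x = r_b·(cos φ + φ·sin φ) = 54.501227·(0.88021244 + 0.49448668·0.47457989) = 60.762647
y = r_b·(sin φ − φ·cos φ) = 54.501227·(0.47457989 − 0.49448668·0.88021244) = 2.143346

x=60.762647 y=2.143346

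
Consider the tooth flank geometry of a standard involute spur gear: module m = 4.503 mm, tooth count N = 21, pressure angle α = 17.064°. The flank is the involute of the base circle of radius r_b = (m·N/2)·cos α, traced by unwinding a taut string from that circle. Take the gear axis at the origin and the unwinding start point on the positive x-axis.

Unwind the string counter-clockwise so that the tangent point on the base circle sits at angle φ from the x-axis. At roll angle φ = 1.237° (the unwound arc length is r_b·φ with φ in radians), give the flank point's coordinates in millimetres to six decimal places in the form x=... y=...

x=45.210587 y=0.000152

pitch radius r_p = m·N/2 = 4.503·21/2 = 47.281500
base radius r_b = r_p·cos α = 47.281500·cos 17.064° = 45.200054
roll angle φ = 1.237° = 0.02158972 rad
x = r_b·(cos φ + φ·sin φ) = 45.200054·(0.99976695 + 0.02158972·0.02158805) = 45.210587
y = r_b·(sin φ − φ·cos φ) = 45.200054·(0.02158805 − 0.02158972·0.99976695) = 0.000152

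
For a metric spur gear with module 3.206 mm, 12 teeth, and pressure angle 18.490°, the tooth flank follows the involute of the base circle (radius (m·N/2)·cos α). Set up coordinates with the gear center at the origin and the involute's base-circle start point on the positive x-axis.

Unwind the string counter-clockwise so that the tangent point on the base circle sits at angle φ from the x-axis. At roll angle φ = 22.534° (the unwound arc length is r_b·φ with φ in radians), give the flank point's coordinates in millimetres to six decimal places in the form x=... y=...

pitch radius r_p = m·N/2 = 3.206·12/2 = 19.236000
base radius r_b = r_p·cos α = 19.236000·cos 18.490° = 18.243019
roll angle φ = 22.534° = 0.39329249 rad
x = r_b·(cos φ + φ·sin φ) = 18.243019·(0.92365228 + 0.39329249·0.38323161) = 19.599832
y = r_b·(sin φ − φ·cos φ) = 18.243019·(0.38323161 − 0.39329249·0.92365228) = 0.364242

x=19.599832 y=0.364242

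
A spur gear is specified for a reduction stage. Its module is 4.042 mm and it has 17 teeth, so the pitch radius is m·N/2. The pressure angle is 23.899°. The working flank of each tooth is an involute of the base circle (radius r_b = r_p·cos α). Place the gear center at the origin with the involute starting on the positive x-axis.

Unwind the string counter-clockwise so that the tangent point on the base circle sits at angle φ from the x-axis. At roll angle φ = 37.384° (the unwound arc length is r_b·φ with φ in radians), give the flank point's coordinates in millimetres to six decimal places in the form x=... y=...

x=37.402535 y=2.786447

pitch radius r_p = m·N/2 = 4.042·17/2 = 34.357000
base radius r_b = r_p·cos α = 34.357000·cos 23.899° = 31.411266
roll angle φ = 37.384° = 0.65247389 rad
x = r_b·(cos φ + φ·sin φ) = 31.411266·(0.79458420 + 0.65247389·0.60715397) = 37.402535
y = r_b·(sin φ − φ·cos φ) = 31.411266·(0.60715397 − 0.65247389·0.79458420) = 2.786447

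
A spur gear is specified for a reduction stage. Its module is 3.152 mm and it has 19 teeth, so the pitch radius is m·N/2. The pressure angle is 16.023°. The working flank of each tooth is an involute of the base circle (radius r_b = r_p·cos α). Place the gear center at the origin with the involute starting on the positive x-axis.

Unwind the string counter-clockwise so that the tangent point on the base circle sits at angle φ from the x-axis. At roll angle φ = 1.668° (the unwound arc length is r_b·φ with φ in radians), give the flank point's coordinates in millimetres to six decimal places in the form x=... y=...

pitch radius r_p = m·N/2 = 3.152·19/2 = 29.944000
base radius r_b = r_p·cos α = 29.944000·cos 16.023° = 28.780705
roll angle φ = 1.668° = 0.02911209 rad
x = r_b·(cos φ + φ·sin φ) = 28.780705·(0.99957627 + 0.02911209·0.02910798) = 28.792898
y = r_b·(sin φ − φ·cos φ) = 28.780705·(0.02910798 − 0.02911209·0.99957627) = 0.000237

x=28.792898 y=0.000237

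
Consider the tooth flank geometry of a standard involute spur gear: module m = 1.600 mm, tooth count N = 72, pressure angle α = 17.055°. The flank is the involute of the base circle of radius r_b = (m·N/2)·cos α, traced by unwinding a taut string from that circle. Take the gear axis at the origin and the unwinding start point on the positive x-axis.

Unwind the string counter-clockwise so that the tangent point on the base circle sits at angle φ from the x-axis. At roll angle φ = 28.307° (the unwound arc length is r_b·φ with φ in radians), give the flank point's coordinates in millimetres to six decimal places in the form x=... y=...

x=61.382924 y=2.159960

pitch radius r_p = m·N/2 = 1.600·72/2 = 57.600000
base radius r_b = r_p·cos α = 57.600000·cos 17.055° = 55.066963
roll angle φ = 28.307° = 0.49405035 rad
x = r_b·(cos φ + φ·sin φ) = 55.066963·(0.88041943 + 0.49405035·0.47419578) = 61.382924
y = r_b·(sin φ − φ·cos φ) = 55.066963·(0.47419578 − 0.49405035·0.88041943) = 2.159960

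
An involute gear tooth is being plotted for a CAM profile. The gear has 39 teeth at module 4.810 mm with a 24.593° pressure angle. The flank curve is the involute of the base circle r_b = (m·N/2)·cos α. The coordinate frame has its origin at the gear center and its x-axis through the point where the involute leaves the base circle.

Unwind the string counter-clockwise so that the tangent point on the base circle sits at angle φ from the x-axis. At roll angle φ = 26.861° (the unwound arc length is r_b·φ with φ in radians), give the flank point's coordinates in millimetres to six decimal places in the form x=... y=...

x=94.150223 y=2.865383

pitch radius r_p = m·N/2 = 4.810·39/2 = 93.795000
base radius r_b = r_p·cos α = 93.795000·cos 24.593° = 85.286570
roll angle φ = 26.861° = 0.46881289 rad
x = r_b·(cos φ + φ·sin φ) = 85.286570·(0.89210529 + 0.46881289·0.45182758) = 94.150223
y = r_b·(sin φ − φ·cos φ) = 85.286570·(0.45182758 − 0.46881289·0.89210529) = 2.865383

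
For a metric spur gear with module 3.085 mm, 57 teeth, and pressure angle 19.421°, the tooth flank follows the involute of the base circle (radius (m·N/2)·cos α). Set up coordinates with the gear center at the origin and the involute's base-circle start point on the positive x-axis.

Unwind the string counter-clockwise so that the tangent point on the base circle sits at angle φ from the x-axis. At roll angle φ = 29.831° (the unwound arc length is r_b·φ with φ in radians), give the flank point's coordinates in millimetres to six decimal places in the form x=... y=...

x=93.408302 y=3.796241

pitch radius r_p = m·N/2 = 3.085·57/2 = 87.922500
base radius r_b = r_p·cos α = 87.922500·cos 19.421° = 82.919785
roll angle φ = 29.831° = 0.52064917 rad
x = r_b·(cos φ + φ·sin φ) = 82.919785·(0.86749644 + 0.52064917·0.49744339) = 93.408302
y = r_b·(sin φ − φ·cos φ) = 82.919785·(0.49744339 − 0.52064917·0.86749644) = 3.796241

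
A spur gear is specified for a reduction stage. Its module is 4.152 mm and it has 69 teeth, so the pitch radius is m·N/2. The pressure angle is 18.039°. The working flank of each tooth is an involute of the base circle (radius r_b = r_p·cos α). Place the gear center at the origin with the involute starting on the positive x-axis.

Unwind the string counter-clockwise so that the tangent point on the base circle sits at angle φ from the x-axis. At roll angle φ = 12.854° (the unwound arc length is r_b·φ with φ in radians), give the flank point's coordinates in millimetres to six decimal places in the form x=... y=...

x=139.587553 y=0.510064

pitch radius r_p = m·N/2 = 4.152·69/2 = 143.244000
base radius r_b = r_p·cos α = 143.244000·cos 18.039° = 136.202978
roll angle φ = 12.854° = 0.22434462 rad
x = r_b·(cos φ + φ·sin φ) = 136.202978·(0.97494012 + 0.22434462·0.22246746) = 139.587553
y = r_b·(sin φ − φ·cos φ) = 136.202978·(0.22246746 − 0.22434462·0.97494012) = 0.510064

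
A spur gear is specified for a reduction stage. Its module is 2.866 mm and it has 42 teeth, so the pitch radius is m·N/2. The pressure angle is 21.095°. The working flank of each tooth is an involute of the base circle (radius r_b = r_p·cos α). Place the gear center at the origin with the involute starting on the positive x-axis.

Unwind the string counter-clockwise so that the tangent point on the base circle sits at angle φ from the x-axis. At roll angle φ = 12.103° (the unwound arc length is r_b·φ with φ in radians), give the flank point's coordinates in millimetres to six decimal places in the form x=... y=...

pitch radius r_p = m·N/2 = 2.866·42/2 = 60.186000
base radius r_b = r_p·cos α = 60.186000·cos 21.095° = 56.152632
roll angle φ = 12.103° = 0.21123720 rad
x = r_b·(cos φ + φ·sin φ) = 56.152632·(0.97777226 + 0.21123720·0.20966976) = 57.391489
y = r_b·(sin φ − φ·cos φ) = 56.152632·(0.20966976 − 0.21123720·0.97777226) = 0.175639

x=57.391489 y=0.175639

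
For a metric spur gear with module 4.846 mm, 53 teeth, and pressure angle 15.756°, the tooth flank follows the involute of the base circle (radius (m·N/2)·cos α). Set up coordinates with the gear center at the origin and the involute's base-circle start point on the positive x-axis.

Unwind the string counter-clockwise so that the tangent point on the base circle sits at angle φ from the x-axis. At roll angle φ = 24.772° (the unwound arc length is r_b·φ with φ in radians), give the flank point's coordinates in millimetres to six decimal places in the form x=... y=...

pitch radius r_p = m·N/2 = 4.846·53/2 = 128.419000
base radius r_b = r_p·cos α = 128.419000·cos 15.756° = 123.593888
roll angle φ = 24.772° = 0.43235296 rad
x = r_b·(cos φ + φ·sin φ) = 123.593888·(0.90798235 + 0.43235296·0.41900841) = 134.611280
y = r_b·(sin φ − φ·cos φ) = 123.593888·(0.41900841 − 0.43235296·0.90798235) = 3.267767

x=134.611280 y=3.267767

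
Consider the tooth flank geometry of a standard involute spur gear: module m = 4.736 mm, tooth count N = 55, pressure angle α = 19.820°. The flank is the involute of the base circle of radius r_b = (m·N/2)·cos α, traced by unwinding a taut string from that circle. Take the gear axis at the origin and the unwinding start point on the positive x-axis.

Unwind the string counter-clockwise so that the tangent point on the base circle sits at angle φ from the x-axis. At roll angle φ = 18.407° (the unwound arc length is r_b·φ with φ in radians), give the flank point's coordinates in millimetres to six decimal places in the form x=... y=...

pitch radius r_p = m·N/2 = 4.736·55/2 = 130.240000
base radius r_b = r_p·cos α = 130.240000·cos 19.820° = 122.524904
roll angle φ = 18.407° = 0.32126276 rad
x = r_b·(cos φ + φ·sin φ) = 122.524904·(0.94883744 + 0.32126276·0.31576496) = 128.685574
y = r_b·(sin φ − φ·cos φ) = 122.524904·(0.31576496 − 0.32126276·0.94883744) = 1.340279

x=128.685574 y=1.340279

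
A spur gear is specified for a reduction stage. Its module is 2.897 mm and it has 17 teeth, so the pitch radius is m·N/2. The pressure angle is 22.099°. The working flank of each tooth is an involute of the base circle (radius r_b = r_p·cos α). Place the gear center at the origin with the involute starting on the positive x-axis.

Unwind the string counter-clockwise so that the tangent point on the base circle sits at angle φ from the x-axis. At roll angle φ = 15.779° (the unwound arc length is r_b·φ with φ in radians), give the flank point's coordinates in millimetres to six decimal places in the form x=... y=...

pitch radius r_p = m·N/2 = 2.897·17/2 = 24.624500
base radius r_b = r_p·cos α = 24.624500·cos 22.099° = 22.815466
roll angle φ = 15.779° = 0.27539550 rad
x = r_b·(cos φ + φ·sin φ) = 22.815466·(0.96231772 + 0.27539550·0.27192756) = 23.664323
y = r_b·(sin φ − φ·cos φ) = 22.815466·(0.27192756 − 0.27539550·0.96231772) = 0.157645

x=23.664323 y=0.157645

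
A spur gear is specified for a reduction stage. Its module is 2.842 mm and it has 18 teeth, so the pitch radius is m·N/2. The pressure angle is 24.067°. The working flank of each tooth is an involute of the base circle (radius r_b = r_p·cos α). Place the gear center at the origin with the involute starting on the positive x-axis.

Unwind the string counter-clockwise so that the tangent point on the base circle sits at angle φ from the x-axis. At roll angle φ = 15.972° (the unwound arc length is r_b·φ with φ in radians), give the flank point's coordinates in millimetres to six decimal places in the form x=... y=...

x=24.244362 y=0.167333

pitch radius r_p = m·N/2 = 2.842·18/2 = 25.578000
base radius r_b = r_p·cos α = 25.578000·cos 24.067° = 23.354484
roll angle φ = 15.972° = 0.27876399 rad
x = r_b·(cos φ + φ·sin φ) = 23.354484·(0.96139628 + 0.27876399·0.27516756) = 24.244362
y = r_b·(sin φ − φ·cos φ) = 23.354484·(0.27516756 − 0.27876399·0.96139628) = 0.167333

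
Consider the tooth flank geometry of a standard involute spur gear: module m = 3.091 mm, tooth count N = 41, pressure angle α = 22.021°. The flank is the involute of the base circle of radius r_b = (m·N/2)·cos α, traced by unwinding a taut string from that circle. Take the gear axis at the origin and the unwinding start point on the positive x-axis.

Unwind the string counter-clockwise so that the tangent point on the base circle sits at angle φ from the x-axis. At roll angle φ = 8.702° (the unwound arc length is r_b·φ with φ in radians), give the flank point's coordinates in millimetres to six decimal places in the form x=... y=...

x=59.416375 y=0.068442

pitch radius r_p = m·N/2 = 3.091·41/2 = 63.365500
base radius r_b = r_p·cos α = 63.365500·cos 22.021° = 58.742764
roll angle φ = 8.702° = 0.15187855 rad
x = r_b·(cos φ + φ·sin φ) = 58.742764·(0.98848861 + 0.15187855·0.15129533) = 59.416375
y = r_b·(sin φ − φ·cos φ) = 58.742764·(0.15129533 − 0.15187855·0.98848861) = 0.068442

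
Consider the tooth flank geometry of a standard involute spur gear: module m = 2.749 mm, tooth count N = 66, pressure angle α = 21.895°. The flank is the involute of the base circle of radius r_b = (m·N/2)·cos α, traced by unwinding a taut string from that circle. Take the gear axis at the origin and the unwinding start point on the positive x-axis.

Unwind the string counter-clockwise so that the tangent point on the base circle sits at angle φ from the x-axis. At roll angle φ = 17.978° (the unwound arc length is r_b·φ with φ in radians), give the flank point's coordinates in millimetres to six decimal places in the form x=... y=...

x=88.215687 y=0.858279

pitch radius r_p = m·N/2 = 2.749·66/2 = 90.717000
base radius r_b = r_p·cos α = 90.717000·cos 21.895° = 84.173474
roll angle φ = 17.978° = 0.31377529 rad
x = r_b·(cos φ + φ·sin φ) = 84.173474·(0.95117510 + 0.31377529·0.30865179) = 88.215687
y = r_b·(sin φ − φ·cos φ) = 84.173474·(0.30865179 − 0.31377529·0.95117510) = 0.858279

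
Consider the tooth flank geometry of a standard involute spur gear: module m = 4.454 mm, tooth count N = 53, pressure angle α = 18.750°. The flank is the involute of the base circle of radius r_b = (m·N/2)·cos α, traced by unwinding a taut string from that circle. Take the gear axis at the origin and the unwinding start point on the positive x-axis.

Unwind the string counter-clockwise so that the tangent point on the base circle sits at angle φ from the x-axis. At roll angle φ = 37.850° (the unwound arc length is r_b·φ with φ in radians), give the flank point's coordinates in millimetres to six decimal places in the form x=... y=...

pitch radius r_p = m·N/2 = 4.454·53/2 = 118.031000
base radius r_b = r_p·cos α = 118.031000·cos 18.750° = 111.767110
roll angle φ = 37.850° = 0.66060712 rad
x = r_b·(cos φ + φ·sin φ) = 111.767110·(0.78961985 + 0.66060712·0.61359636) = 133.557894
y = r_b·(sin φ − φ·cos φ) = 111.767110·(0.61359636 − 0.66060712·0.78961985) = 10.278982

x=133.557894 y=10.278982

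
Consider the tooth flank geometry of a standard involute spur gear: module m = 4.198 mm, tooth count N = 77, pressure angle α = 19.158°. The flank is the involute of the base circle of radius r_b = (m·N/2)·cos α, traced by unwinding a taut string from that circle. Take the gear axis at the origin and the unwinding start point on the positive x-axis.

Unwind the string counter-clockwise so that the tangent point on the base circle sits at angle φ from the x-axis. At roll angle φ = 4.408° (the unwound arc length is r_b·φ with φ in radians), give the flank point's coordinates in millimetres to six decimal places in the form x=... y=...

x=153.123017 y=0.023160

pitch radius r_p = m·N/2 = 4.198·77/2 = 161.623000
base radius r_b = r_p·cos α = 161.623000·cos 19.158° = 152.671864
roll angle φ = 4.408° = 0.07693411 rad
x = r_b·(cos φ + φ·sin φ) = 152.671864·(0.99704203 + 0.07693411·0.07685824) = 153.123017
y = r_b·(sin φ − φ·cos φ) = 152.671864·(0.07685824 − 0.07693411·0.99704203) = 0.023160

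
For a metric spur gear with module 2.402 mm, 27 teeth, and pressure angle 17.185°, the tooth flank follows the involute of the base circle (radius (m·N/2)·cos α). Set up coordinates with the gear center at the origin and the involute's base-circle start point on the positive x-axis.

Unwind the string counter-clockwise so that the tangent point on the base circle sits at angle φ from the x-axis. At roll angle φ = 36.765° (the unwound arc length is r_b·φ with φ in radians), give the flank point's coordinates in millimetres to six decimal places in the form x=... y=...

x=36.715416 y=2.617570

pitch radius r_p = m·N/2 = 2.402·27/2 = 32.427000
base radius r_b = r_p·cos α = 32.427000·cos 17.185° = 30.979321
roll angle φ = 36.765° = 0.64167030 rad
x = r_b·(cos φ + φ·sin φ) = 30.979321·(0.80109714 + 0.64167030·0.59853435) = 36.715416
y = r_b·(sin φ − φ·cos φ) = 30.979321·(0.59853435 − 0.64167030·0.80109714) = 2.617570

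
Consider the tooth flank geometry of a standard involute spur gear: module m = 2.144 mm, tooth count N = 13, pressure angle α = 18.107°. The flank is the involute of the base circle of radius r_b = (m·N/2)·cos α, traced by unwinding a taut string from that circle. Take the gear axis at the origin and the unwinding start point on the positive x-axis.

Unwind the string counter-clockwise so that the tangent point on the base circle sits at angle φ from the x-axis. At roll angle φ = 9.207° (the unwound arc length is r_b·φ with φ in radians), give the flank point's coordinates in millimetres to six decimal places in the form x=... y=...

x=13.415773 y=0.018274

pitch radius r_p = m·N/2 = 2.144·13/2 = 13.936000
base radius r_b = r_p·cos α = 13.936000·cos 18.107° = 13.245858
roll angle φ = 9.207° = 0.16069246 rad
x = r_b·(cos φ + φ·sin φ) = 13.245858·(0.98711672 + 0.16069246·0.16000179) = 13.415773
y = r_b·(sin φ − φ·cos φ) = 13.245858·(0.16000179 − 0.16069246·0.98711672) = 0.018274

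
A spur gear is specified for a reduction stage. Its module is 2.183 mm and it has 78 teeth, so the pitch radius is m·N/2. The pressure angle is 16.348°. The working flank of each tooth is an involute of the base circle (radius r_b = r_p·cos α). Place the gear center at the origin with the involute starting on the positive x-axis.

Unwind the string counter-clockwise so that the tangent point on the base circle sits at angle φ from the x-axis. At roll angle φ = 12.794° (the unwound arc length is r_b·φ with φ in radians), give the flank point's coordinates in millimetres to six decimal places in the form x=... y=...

pitch radius r_p = m·N/2 = 2.183·78/2 = 85.137000
base radius r_b = r_p·cos α = 85.137000·cos 16.348° = 81.694896
roll angle φ = 12.794° = 0.22329742 rad
x = r_b·(cos φ + φ·sin φ) = 81.694896·(0.97517255 + 0.22329742·0.22144638) = 83.706303
y = r_b·(sin φ − φ·cos φ) = 81.694896·(0.22144638 − 0.22329742·0.97517255) = 0.301688

x=83.706303 y=0.301688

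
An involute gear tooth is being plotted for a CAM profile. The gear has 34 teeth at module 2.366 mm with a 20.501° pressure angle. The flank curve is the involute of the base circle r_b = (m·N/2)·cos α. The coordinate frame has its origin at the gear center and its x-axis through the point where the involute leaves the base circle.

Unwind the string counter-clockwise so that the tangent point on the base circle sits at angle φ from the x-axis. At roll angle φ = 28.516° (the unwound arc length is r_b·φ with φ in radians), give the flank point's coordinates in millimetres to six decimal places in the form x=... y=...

x=42.055646 y=1.510182

pitch radius r_p = m·N/2 = 2.366·34/2 = 40.222000
base radius r_b = r_p·cos α = 40.222000·cos 20.501° = 37.674583
roll angle φ = 28.516° = 0.49769809 rad
x = r_b·(cos φ + φ·sin φ) = 37.674583·(0.87868383 + 0.49769809·0.47740415) = 42.055646
y = r_b·(sin φ − φ·cos φ) = 37.674583·(0.47740415 − 0.49769809·0.87868383) = 1.510182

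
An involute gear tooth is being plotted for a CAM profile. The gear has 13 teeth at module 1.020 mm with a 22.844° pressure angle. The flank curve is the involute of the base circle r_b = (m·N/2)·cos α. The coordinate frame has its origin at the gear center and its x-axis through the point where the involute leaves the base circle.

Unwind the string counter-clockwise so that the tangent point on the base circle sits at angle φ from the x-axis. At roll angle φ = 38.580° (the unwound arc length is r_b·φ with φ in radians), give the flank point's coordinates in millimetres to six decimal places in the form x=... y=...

pitch radius r_p = m·N/2 = 1.020·13/2 = 6.630000
base radius r_b = r_p·cos α = 6.630000·cos 22.844° = 6.109978
roll angle φ = 38.580° = 0.67334803 rad
x = r_b·(cos φ + φ·sin φ) = 6.109978·(0.78173820 + 0.67334803·0.62360676) = 7.342010
y = r_b·(sin φ − φ·cos φ) = 6.109978·(0.62360676 − 0.67334803·0.78173820) = 0.594042

x=7.342010 y=0.594042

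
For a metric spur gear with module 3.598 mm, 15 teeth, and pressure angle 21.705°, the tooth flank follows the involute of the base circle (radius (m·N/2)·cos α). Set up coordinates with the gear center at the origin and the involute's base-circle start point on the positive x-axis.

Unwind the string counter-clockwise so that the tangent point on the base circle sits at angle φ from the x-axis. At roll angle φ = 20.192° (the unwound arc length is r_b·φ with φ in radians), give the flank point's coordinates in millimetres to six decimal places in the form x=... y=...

pitch radius r_p = m·N/2 = 3.598·15/2 = 26.985000
base radius r_b = r_p·cos α = 26.985000·cos 21.705° = 25.071772
roll angle φ = 20.192° = 0.35241688 rad
x = r_b·(cos φ + φ·sin φ) = 25.071772·(0.93854123 + 0.35241688·0.34516716) = 26.580690
y = r_b·(sin φ − φ·cos φ) = 25.071772·(0.34516716 − 0.35241688·0.93854123) = 0.361269

x=26.580690 y=0.361269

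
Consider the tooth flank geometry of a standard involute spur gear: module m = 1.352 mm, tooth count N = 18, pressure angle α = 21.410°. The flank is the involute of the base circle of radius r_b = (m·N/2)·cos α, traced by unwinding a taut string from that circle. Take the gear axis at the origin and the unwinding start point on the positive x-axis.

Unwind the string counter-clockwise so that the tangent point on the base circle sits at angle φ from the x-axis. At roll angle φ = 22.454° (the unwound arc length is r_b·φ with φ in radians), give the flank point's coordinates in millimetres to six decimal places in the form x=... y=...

pitch radius r_p = m·N/2 = 1.352·18/2 = 12.168000
base radius r_b = r_p·cos α = 12.168000·cos 21.410° = 11.328312
roll angle φ = 22.454° = 0.39189623 rad
x = r_b·(cos φ + φ·sin φ) = 11.328312·(0.92418647 + 0.39189623·0.38194157) = 12.165111
y = r_b·(sin φ − φ·cos φ) = 11.328312·(0.38194157 − 0.39189623·0.92418647) = 0.223806

x=12.165111 y=0.223806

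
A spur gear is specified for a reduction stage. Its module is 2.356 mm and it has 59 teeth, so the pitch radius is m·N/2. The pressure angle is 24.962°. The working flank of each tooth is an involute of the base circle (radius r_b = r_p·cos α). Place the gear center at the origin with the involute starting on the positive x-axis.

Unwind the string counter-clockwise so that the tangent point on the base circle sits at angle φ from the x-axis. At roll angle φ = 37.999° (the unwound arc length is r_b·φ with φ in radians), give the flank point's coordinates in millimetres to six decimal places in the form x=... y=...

x=75.379968 y=5.861527

pitch radius r_p = m·N/2 = 2.356·59/2 = 69.502000
base radius r_b = r_p·cos α = 69.502000·cos 24.962° = 63.009671
roll angle φ = 37.999° = 0.66320766 rad
x = r_b·(cos φ + φ·sin φ) = 63.009671·(0.78802150 + 0.66320766·0.61564772) = 75.379968
y = r_b·(sin φ − φ·cos φ) = 63.009671·(0.61564772 − 0.66320766·0.78802150) = 5.861527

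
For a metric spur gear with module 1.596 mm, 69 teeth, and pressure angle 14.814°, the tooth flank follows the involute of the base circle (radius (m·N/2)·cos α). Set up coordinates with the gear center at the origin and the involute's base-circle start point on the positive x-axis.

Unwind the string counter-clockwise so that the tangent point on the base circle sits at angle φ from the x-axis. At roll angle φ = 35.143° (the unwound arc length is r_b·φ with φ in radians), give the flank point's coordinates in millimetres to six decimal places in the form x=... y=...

x=62.322732 y=3.942493

pitch radius r_p = m·N/2 = 1.596·69/2 = 55.062000
base radius r_b = r_p·cos α = 55.062000·cos 14.814° = 53.231791
roll angle φ = 35.143° = 0.61336106 rad
x = r_b·(cos φ + φ·sin φ) = 53.231791·(0.81771795 + 0.61336106·0.57561910) = 62.322732
y = r_b·(sin φ − φ·cos φ) = 53.231791·(0.57561910 − 0.61336106·0.81771795) = 3.942493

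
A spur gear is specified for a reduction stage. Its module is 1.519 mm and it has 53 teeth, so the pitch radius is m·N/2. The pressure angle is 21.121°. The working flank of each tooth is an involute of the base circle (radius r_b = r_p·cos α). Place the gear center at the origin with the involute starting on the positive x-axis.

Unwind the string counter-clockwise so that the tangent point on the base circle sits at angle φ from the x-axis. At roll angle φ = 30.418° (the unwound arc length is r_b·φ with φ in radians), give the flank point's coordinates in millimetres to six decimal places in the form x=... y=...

x=42.473885 y=1.820601

pitch radius r_p = m·N/2 = 1.519·53/2 = 40.253500
base radius r_b = r_p·cos α = 40.253500·cos 21.121° = 37.549331
roll angle φ = 30.418° = 0.53089425 rad
x = r_b·(cos φ + φ·sin φ) = 37.549331·(0.86235465 + 0.53089425·0.50630471) = 42.473885
y = r_b·(sin φ − φ·cos φ) = 37.549331·(0.50630471 − 0.53089425·0.86235465) = 1.820601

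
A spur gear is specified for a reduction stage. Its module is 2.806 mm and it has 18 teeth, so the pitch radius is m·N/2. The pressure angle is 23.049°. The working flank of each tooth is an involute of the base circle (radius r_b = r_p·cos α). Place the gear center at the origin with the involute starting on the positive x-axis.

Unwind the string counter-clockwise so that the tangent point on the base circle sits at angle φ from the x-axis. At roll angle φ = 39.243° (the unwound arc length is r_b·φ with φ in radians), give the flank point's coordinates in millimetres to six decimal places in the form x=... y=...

pitch radius r_p = m·N/2 = 2.806·18/2 = 25.254000
base radius r_b = r_p·cos α = 25.254000·cos 23.049° = 23.237982
roll angle φ = 39.243° = 0.68491956 rad
x = r_b·(cos φ + φ·sin φ) = 23.237982·(0.77446994 + 0.68491956·0.63261071) = 28.065845
y = r_b·(sin φ − φ·cos φ) = 23.237982·(0.63261071 − 0.68491956·0.77446994) = 2.374018

x=28.065845 y=2.374018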